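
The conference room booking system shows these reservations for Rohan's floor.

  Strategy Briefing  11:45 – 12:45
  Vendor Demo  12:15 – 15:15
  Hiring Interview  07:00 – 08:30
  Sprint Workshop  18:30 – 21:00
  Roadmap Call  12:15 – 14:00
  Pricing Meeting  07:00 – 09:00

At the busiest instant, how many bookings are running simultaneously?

Sweep the timeline, counting +1 at each start and −1 at each end (ends before starts at a tie):
07:00 start Hiring Interview → 1
07:00 start Pricing Meeting → 2
08:30 end Hiring Interview → 1
09:00 end Pricing Meeting → 0
11:45 start Strategy Briefing → 1
12:15 start Roadmap Call → 2
12:15 start Vendor Demo → 3
12:45 end Strategy Briefing → 2
14:00 end Roadmap Call → 1
15:15 end Vendor Demo → 0
18:30 start Sprint Workshop → 1
21:00 end Sprint Workshop → 0
Peak is 3, at 12:15 (Roadmap Call, Strategy Briefing, Vendor Demo).

3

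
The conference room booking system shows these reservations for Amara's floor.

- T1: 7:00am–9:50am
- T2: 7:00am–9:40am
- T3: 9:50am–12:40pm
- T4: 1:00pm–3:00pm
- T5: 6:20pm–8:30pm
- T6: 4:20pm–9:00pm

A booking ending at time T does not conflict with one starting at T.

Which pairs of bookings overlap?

Check each pair: they overlap iff neither finishes before the other starts.
Sorted by start: T1, T2, T3, T4, T6, T5.
T2 starts before T1 ends → T1 and T2 overlap.
T3 starts exactly when T1 ends (back-to-back, no overlap), so T1 has no further overlaps.
T3 starts after T2 ends, so T2 has no further overlaps.
T4 starts after T3 ends, so T3 has no further overlaps.
T6 starts after T4 ends, so T4 has no further overlaps.
T5 starts before T6 ends → T6 and T5 overlap.

T1 & T2, T5 & T6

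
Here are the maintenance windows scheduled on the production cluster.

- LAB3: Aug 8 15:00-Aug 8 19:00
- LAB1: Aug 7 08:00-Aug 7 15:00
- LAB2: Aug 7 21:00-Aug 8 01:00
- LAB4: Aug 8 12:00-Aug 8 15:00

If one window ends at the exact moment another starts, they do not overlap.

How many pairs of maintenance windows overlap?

0

Sorted by start: LAB1, LAB2, LAB4, LAB3.
LAB2 starts after LAB1 ends, so LAB1 has no further overlaps.
LAB4 starts after LAB2 ends, so LAB2 has no further overlaps.
LAB3 starts exactly when LAB4 ends (back-to-back, no overlap).
No pair overlaps.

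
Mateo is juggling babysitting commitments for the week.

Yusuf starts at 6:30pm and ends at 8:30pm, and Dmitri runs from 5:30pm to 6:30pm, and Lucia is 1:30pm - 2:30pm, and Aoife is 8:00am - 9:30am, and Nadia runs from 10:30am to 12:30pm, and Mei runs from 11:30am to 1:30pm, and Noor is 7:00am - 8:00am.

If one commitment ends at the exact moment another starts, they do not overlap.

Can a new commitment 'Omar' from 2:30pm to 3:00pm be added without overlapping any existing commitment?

Noor: ends 8:00am at or before Omar starts 2:30pm → clear.
Aoife: ends 9:30am at or before Omar starts 2:30pm → clear.
Nadia: ends 12:30pm at or before Omar starts 2:30pm → clear.
Mei: ends 1:30pm at or before Omar starts 2:30pm → clear.
Lucia: ends 2:30pm at or before Omar starts 2:30pm → clear.
Dmitri: starts 5:30pm at or after Omar ends 3:00pm → clear.
Yusuf: starts 6:30pm at or after Omar ends 3:00pm → clear.

Yes — the slot is free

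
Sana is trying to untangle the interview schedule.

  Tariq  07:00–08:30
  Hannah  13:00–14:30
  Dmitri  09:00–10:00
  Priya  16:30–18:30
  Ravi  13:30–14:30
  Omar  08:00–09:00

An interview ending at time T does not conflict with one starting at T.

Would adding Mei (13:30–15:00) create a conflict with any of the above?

Yes — it overlaps Hannah, Ravi

Tariq: ends 08:30 at or before Mei starts 13:30 → clear.
Omar: ends 09:00 at or before Mei starts 13:30 → clear.
Dmitri: ends 10:00 at or before Mei starts 13:30 → clear.
Hannah: starts 13:00 before Mei ends 15:00, and ends 14:30 after Mei starts 13:30 → overlap.
Ravi: starts 13:30 before Mei ends 15:00, and ends 14:30 after Mei starts 13:30 → overlap.
Priya: starts 16:30 at or after Mei ends 15:00 → clear.
Mei overlaps Hannah, Ravi.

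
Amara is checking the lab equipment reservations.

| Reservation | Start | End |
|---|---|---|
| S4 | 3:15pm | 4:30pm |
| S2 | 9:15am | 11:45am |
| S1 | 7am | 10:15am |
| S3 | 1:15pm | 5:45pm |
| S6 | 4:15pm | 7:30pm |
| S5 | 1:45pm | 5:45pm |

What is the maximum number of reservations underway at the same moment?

Sweep the timeline, counting +1 at each start and −1 at each end (ends before starts at a tie):
7am start S1 → 1
9:15am start S2 → 2
10:15am end S1 → 1
11:45am end S2 → 0
1:15pm start S3 → 1
1:45pm start S5 → 2
3:15pm start S4 → 3
4:15pm start S6 → 4
4:30pm end S4 → 3
5:45pm end S3 → 2
5:45pm end S5 → 1
7:30pm end S6 → 0
Peak is 4, at 4:15pm (S3, S4, S5, S6).

4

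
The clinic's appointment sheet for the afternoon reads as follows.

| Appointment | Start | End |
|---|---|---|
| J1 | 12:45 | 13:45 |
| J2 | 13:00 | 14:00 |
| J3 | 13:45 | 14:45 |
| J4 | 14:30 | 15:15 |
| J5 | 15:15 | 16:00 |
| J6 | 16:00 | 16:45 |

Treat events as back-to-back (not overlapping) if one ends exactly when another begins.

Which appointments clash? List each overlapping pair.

J1 & J2, J2 & J3, J3 & J4

Sorted by start: J1, J2, J3, J4, J5, J6.
J2 starts before J1 ends → J1 and J2 overlap.
J3 starts exactly when J1 ends (back-to-back, no overlap) — done with J1.
J3 starts before J2 ends → J2 and J3 overlap.
J4 starts after J2 ends — done with J2.
J4 starts before J3 ends → J3 and J4 overlap.
J5 starts after J3 ends — done with J3.
J5 starts exactly when J4 ends (back-to-back, no overlap) — done with J4.
J6 starts exactly when J5 ends (back-to-back, no overlap).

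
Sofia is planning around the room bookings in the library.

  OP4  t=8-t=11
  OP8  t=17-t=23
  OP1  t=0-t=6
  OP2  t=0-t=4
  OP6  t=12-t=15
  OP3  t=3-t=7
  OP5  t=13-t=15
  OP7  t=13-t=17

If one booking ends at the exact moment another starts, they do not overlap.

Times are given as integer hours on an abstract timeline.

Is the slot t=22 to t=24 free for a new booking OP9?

OP1: ends t=6 at or before OP9 starts t=22 → clear.
OP2: ends t=4 at or before OP9 starts t=22 → clear.
OP3: ends t=7 at or before OP9 starts t=22 → clear.
OP4: ends t=11 at or before OP9 starts t=22 → clear.
OP6: ends t=15 at or before OP9 starts t=22 → clear.
OP5: ends t=15 at or before OP9 starts t=22 → clear.
OP7: ends t=17 at or before OP9 starts t=22 → clear.
OP8: starts t=17 before OP9 ends t=24, and ends t=23 after OP9 starts t=22 → overlap.
OP9 overlaps OP8.

No — it overlaps OP8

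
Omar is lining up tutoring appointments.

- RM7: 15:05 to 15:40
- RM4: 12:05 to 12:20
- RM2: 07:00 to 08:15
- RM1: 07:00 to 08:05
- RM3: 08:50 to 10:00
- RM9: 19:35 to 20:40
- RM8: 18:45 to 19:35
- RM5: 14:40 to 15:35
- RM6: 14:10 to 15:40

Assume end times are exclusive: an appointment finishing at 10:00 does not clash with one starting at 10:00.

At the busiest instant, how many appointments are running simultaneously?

Sweep the timeline, counting +1 at each start and −1 at each end (ends before starts at a tie):
07:00 start RM1 → 1
07:00 start RM2 → 2
08:05 end RM1 → 1
08:15 end RM2 → 0
08:50 start RM3 → 1
10:00 end RM3 → 0
12:05 start RM4 → 1
12:20 end RM4 → 0
14:10 start RM6 → 1
14:40 start RM5 → 2
15:05 start RM7 → 3
15:35 end RM5 → 2
15:40 end RM6 → 1
15:40 end RM7 → 0
18:45 start RM8 → 1
19:35 end RM8 → 0
19:35 start RM9 → 1
20:40 end RM9 → 0
Peak is 3, at 15:05 (RM5, RM6, RM7).

3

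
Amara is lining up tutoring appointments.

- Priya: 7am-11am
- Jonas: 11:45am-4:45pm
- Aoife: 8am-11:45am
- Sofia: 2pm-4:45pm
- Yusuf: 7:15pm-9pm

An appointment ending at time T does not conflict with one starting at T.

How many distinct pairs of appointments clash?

2

Sorted by start: Priya, Aoife, Jonas, Sofia, Yusuf.
Aoife starts before Priya ends → Priya and Aoife overlap.
Jonas starts after Priya ends; Priya is clear from here.
Jonas starts exactly when Aoife ends (back-to-back, no overlap); Aoife is clear from here.
Sofia starts before Jonas ends → Jonas and Sofia overlap.
Yusuf starts after Jonas ends.
Yusuf starts after Sofia ends.
Overlapping pairs: Aoife & Priya, Jonas & Sofia — 2 in total.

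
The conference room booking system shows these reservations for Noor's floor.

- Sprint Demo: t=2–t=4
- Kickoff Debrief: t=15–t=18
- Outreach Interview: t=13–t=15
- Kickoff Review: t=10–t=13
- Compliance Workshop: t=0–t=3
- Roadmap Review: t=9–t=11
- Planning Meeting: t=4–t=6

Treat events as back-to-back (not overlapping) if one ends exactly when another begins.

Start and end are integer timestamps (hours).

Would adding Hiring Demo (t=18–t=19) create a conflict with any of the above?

No — it doesn't clash with anything

Compliance Workshop: ends t=3 at or before Hiring Demo starts t=18 → clear.
Sprint Demo: ends t=4 at or before Hiring Demo starts t=18 → clear.
Planning Meeting: ends t=6 at or before Hiring Demo starts t=18 → clear.
Roadmap Review: ends t=11 at or before Hiring Demo starts t=18 → clear.
Kickoff Review: ends t=13 at or before Hiring Demo starts t=18 → clear.
Outreach Interview: ends t=15 at or before Hiring Demo starts t=18 → clear.
Kickoff Debrief: ends t=18 at or before Hiring Demo starts t=18 → clear.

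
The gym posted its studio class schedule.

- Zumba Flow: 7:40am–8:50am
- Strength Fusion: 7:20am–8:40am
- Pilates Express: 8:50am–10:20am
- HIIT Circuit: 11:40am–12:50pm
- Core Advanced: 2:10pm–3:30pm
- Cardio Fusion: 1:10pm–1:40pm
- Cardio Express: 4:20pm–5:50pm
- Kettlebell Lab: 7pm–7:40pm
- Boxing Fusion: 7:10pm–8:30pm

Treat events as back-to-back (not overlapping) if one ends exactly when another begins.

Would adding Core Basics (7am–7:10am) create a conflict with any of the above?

Strength Fusion: starts 7:20am at or after Core Basics ends 7:10am → clear.
Zumba Flow: starts 7:40am at or after Core Basics ends 7:10am → clear.
Pilates Express: starts 8:50am at or after Core Basics ends 7:10am → clear.
HIIT Circuit: starts 11:40am at or after Core Basics ends 7:10am → clear.
Cardio Fusion: starts 1:10pm at or after Core Basics ends 7:10am → clear.
Core Advanced: starts 2:10pm at or after Core Basics ends 7:10am → clear.
Cardio Express: starts 4:20pm at or after Core Basics ends 7:10am → clear.
Kettlebell Lab: starts 7pm at or after Core Basics ends 7:10am → clear.
Boxing Fusion: starts 7:10pm at or after Core Basics ends 7:10am → clear.

No — it doesn't clash with anything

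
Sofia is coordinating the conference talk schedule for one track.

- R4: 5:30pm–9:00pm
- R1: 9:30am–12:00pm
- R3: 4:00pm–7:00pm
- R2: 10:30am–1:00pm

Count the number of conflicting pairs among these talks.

Sorted by start: R1, R2, R3, R4.
R2 starts before R1 ends → R1 and R2 overlap.
R3 starts after R1 ends — done with R1.
R3 starts after R2 ends — done with R2.
R4 starts before R3 ends → R3 and R4 overlap.
Overlapping pairs: R1 & R2, R3 & R4 — 2 in total.

2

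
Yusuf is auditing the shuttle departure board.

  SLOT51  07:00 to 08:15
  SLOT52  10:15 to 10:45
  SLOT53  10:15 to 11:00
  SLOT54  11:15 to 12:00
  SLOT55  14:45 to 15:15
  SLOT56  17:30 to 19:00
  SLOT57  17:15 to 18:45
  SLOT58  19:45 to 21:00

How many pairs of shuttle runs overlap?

Sorted by start: SLOT51, SLOT52, SLOT53, SLOT54, SLOT55, SLOT57, SLOT56, SLOT58.
SLOT52 starts after SLOT51 ends; SLOT51 is clear from here.
SLOT53 starts before SLOT52 ends → SLOT52 and SLOT53 overlap.
SLOT54 starts after SLOT52 ends; SLOT52 is clear from here.
SLOT54 starts after SLOT53 ends; SLOT53 is clear from here.
SLOT55 starts after SLOT54 ends; SLOT54 is clear from here.
SLOT57 starts after SLOT55 ends; SLOT55 is clear from here.
SLOT56 starts before SLOT57 ends → SLOT57 and SLOT56 overlap.
SLOT58 starts after SLOT57 ends.
SLOT58 starts after SLOT56 ends.
Overlapping pairs: SLOT52 & SLOT53, SLOT56 & SLOT57 — 2 in total.

2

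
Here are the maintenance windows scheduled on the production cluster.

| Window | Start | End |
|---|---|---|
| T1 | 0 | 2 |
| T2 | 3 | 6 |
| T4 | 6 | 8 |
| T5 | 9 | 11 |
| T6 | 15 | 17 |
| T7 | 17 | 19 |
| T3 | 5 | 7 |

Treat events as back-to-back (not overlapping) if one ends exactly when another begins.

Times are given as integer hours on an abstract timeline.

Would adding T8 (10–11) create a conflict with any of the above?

T1: ends 2 at or before T8 starts 10 → clear.
T2: ends 6 at or before T8 starts 10 → clear.
T3: ends 7 at or before T8 starts 10 → clear.
T4: ends 8 at or before T8 starts 10 → clear.
T5: starts 9 before T8 ends 11, and ends 11 after T8 starts 10 → overlap.
T6: starts 15 at or after T8 ends 11 → clear.
T7: starts 17 at or after T8 ends 11 → clear.
T8 overlaps T5.

Yes — it overlaps T5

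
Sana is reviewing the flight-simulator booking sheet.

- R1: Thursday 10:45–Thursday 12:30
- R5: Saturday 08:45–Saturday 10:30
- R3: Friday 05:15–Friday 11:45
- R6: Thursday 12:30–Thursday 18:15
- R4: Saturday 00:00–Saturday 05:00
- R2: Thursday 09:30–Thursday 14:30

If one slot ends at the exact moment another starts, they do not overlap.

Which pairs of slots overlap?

R1 & R2, R2 & R6

Check each pair: they overlap iff neither finishes before the other starts.
Sorted by start: R2, R1, R6, R3, R4, R5.
R1 starts before R2 ends → R2 and R1 overlap.
R6 starts before R2 ends → R2 and R6 overlap.
R3 starts after R2 ends; R2 is clear from here.
R6 starts exactly when R1 ends (back-to-back, no overlap); R1 is clear from here.
R3 starts after R6 ends; R6 is clear from here.
R4 starts after R3 ends; R3 is clear from here.
R5 starts after R4 ends.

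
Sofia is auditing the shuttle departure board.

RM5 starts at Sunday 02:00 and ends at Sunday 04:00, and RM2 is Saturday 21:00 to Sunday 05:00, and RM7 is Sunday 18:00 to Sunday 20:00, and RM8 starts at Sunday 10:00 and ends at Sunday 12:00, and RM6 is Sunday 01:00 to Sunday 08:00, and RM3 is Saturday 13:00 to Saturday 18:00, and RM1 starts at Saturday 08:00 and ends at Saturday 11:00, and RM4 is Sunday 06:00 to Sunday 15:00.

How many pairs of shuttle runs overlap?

5

Sorted by start: RM1, RM3, RM2, RM6, RM5, RM4, RM8, RM7.
RM3 starts after RM1 ends, so nothing later overlaps RM1 either.
RM2 starts after RM3 ends, so nothing later overlaps RM3 either.
RM6 starts before RM2 ends → RM2 and RM6 overlap.
RM5 starts before RM2 ends → RM2 and RM5 overlap.
RM4 starts after RM2 ends, so nothing later overlaps RM2 either.
RM5 starts before RM6 ends → RM6 and RM5 overlap.
RM4 starts before RM6 ends → RM6 and RM4 overlap.
RM8 starts after RM6 ends, so nothing later overlaps RM6 either.
RM4 starts after RM5 ends, so nothing later overlaps RM5 either.
RM8 starts before RM4 ends → RM4 and RM8 overlap.
RM7 starts after RM4 ends.
RM7 starts after RM8 ends.
Overlapping pairs: RM2 & RM5, RM2 & RM6, RM4 & RM6, RM4 & RM8, RM5 & RM6 — 5 in total.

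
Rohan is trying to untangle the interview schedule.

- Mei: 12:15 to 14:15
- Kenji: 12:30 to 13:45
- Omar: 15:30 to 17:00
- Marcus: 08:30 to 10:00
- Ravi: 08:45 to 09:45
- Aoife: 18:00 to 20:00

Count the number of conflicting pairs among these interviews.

Sorted by start: Marcus, Ravi, Mei, Kenji, Omar, Aoife.
Ravi starts before Marcus ends → Marcus and Ravi overlap.
Mei starts after Marcus ends — done with Marcus.
Mei starts after Ravi ends — done with Ravi.
Kenji starts before Mei ends → Mei and Kenji overlap.
Omar starts after Mei ends — done with Mei.
Omar starts after Kenji ends — done with Kenji.
Aoife starts after Omar ends.
Overlapping pairs: Kenji & Mei, Marcus & Ravi — 2 in total.

2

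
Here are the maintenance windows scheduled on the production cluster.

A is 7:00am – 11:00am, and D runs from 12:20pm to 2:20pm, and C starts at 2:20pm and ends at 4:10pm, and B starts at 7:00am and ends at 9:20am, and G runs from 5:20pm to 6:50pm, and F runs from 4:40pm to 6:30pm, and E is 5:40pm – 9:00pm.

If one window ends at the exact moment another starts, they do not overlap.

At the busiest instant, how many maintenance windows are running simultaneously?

3

Walk through starts and ends in time order (an end at T is processed before a start at T):
7:00am start A → 1
7:00am start B → 2
9:20am end B → 1
11:00am end A → 0
12:20pm start D → 1
2:20pm end D → 0
2:20pm start C → 1
4:10pm end C → 0
4:40pm start F → 1
5:20pm start G → 2
5:40pm start E → 3
6:30pm end F → 2
6:50pm end G → 1
9:00pm end E → 0
Peak is 3, at 5:40pm (E, F, G).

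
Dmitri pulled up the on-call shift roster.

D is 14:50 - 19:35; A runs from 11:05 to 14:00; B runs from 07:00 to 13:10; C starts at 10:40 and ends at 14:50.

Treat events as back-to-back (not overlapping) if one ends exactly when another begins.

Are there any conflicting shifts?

Yes

Two intervals overlap when each starts before the other ends.
Sorted by start: B, C, A, D.
C starts before B ends → B and C overlap.
That's a conflict, so the schedule is not conflict-free.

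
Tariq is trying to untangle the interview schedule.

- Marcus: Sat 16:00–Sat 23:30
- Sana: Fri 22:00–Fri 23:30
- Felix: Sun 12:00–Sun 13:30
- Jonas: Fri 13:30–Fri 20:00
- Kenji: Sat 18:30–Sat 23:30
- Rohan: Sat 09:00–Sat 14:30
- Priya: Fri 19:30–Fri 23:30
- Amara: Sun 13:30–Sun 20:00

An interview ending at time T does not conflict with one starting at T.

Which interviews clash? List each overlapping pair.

Check each pair: they overlap iff neither finishes before the other starts.
Sorted by start: Jonas, Priya, Sana, Rohan, Marcus, Kenji, Felix, Amara.
Priya starts before Jonas ends → Jonas and Priya overlap.
Sana starts after Jonas ends; Jonas is clear from here.
Sana starts before Priya ends → Priya and Sana overlap.
Rohan starts after Priya ends; Priya is clear from here.
Rohan starts after Sana ends; Sana is clear from here.
Marcus starts after Rohan ends; Rohan is clear from here.
Kenji starts before Marcus ends → Marcus and Kenji overlap.
Felix starts after Marcus ends; Marcus is clear from here.
Felix starts after Kenji ends; Kenji is clear from here.
Amara starts exactly when Felix ends (back-to-back, no overlap).

Jonas & Priya, Kenji & Marcus, Priya & Sana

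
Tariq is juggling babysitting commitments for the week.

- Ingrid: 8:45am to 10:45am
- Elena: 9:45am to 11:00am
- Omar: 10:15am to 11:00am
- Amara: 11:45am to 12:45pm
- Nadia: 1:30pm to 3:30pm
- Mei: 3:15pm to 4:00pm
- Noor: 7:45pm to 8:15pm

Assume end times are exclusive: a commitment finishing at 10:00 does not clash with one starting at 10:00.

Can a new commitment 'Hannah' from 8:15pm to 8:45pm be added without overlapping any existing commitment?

Yes — the slot is free

Ingrid: ends 10:45am at or before Hannah starts 8:15pm → clear.
Elena: ends 11:00am at or before Hannah starts 8:15pm → clear.
Omar: ends 11:00am at or before Hannah starts 8:15pm → clear.
Amara: ends 12:45pm at or before Hannah starts 8:15pm → clear.
Nadia: ends 3:30pm at or before Hannah starts 8:15pm → clear.
Mei: ends 4:00pm at or before Hannah starts 8:15pm → clear.
Noor: ends 8:15pm at or before Hannah starts 8:15pm → clear.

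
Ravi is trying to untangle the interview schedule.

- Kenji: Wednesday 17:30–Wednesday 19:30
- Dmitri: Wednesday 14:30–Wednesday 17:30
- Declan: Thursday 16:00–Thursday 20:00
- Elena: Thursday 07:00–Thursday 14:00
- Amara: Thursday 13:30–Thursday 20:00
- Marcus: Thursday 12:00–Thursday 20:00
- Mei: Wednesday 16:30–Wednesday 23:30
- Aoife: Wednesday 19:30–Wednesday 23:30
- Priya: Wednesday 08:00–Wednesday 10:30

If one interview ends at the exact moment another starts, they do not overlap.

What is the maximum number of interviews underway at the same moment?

Sort all start/end points and keep a running count:
Wednesday 08:00 start Priya → 1
Wednesday 10:30 end Priya → 0
Wednesday 14:30 start Dmitri → 1
Wednesday 16:30 start Mei → 2
Wednesday 17:30 end Dmitri → 1
Wednesday 17:30 start Kenji → 2
Wednesday 19:30 end Kenji → 1
Wednesday 19:30 start Aoife → 2
Wednesday 23:30 end Aoife → 1
Wednesday 23:30 end Mei → 0
Thursday 07:00 start Elena → 1
Thursday 12:00 start Marcus → 2
Thursday 13:30 start Amara → 3
Thursday 14:00 end Elena → 2
Thursday 16:00 start Declan → 3
Thursday 20:00 end Amara → 2
Thursday 20:00 end Declan → 1
Thursday 20:00 end Marcus → 0
Peak is 3, at Thursday 13:30 (Amara, Elena, Marcus).

3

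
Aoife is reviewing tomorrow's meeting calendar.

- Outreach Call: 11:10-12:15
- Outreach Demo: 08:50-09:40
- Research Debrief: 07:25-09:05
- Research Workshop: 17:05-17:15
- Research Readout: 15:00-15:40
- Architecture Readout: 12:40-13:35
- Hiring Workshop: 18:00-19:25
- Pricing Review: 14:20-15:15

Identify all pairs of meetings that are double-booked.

Sorted by start: Research Debrief, Outreach Demo, Outreach Call, Architecture Readout, Pricing Review, Research Readout, Research Workshop, Hiring Workshop.
Outreach Demo starts before Research Debrief ends → Research Debrief and Outreach Demo overlap.
Outreach Call starts after Research Debrief ends — done with Research Debrief.
Outreach Call starts after Outreach Demo ends — done with Outreach Demo.
Architecture Readout starts after Outreach Call ends — done with Outreach Call.
Pricing Review starts after Architecture Readout ends — done with Architecture Readout.
Research Readout starts before Pricing Review ends → Pricing Review and Research Readout overlap.
Research Workshop starts after Pricing Review ends — done with Pricing Review.
Research Workshop starts after Research Readout ends — done with Research Readout.
Hiring Workshop starts after Research Workshop ends.

Outreach Demo & Research Debrief, Pricing Review & Research Readout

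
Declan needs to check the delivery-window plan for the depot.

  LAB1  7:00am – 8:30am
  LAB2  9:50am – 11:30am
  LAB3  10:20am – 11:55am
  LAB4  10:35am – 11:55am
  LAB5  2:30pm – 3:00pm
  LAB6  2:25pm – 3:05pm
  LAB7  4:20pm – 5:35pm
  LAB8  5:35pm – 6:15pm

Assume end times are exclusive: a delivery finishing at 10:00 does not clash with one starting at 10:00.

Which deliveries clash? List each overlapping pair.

Sorted by start: LAB1, LAB2, LAB3, LAB4, LAB6, LAB5, LAB7, LAB8.
LAB2 starts after LAB1 ends — done with LAB1.
LAB3 starts before LAB2 ends → LAB2 and LAB3 overlap.
LAB4 starts before LAB2 ends → LAB2 and LAB4 overlap.
LAB6 starts after LAB2 ends — done with LAB2.
LAB4 starts before LAB3 ends → LAB3 and LAB4 overlap.
LAB6 starts after LAB3 ends — done with LAB3.
LAB6 starts after LAB4 ends — done with LAB4.
LAB5 starts before LAB6 ends → LAB6 and LAB5 overlap.
LAB7 starts after LAB6 ends — done with LAB6.
LAB7 starts after LAB5 ends — done with LAB5.
LAB8 starts exactly when LAB7 ends (back-to-back, no overlap).

LAB2 & LAB3, LAB2 & LAB4, LAB3 & LAB4, LAB5 & LAB6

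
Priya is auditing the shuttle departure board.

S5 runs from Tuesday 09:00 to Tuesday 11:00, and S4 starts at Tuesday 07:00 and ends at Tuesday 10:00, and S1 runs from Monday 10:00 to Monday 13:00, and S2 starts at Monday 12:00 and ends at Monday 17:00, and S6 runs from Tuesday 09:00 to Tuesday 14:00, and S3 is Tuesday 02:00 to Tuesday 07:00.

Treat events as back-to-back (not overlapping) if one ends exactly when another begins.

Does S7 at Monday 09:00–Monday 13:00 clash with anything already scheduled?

S1: starts Monday 10:00 before S7 ends Monday 13:00, and ends Monday 13:00 after S7 starts Monday 09:00 → overlap.
S2: starts Monday 12:00 before S7 ends Monday 13:00, and ends Monday 17:00 after S7 starts Monday 09:00 → overlap.
S3: starts Tuesday 02:00 at or after S7 ends Monday 13:00 → clear.
S4: starts Tuesday 07:00 at or after S7 ends Monday 13:00 → clear.
S5: starts Tuesday 09:00 at or after S7 ends Monday 13:00 → clear.
S6: starts Tuesday 09:00 at or after S7 ends Monday 13:00 → clear.
S7 overlaps S1, S2.

Yes — it overlaps S1, S2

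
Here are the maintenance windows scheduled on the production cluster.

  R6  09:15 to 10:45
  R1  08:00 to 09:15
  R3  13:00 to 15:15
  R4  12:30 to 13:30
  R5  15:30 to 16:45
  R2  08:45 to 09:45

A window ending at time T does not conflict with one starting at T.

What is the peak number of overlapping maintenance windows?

2

Sweep the timeline, counting +1 at each start and −1 at each end (ends before starts at a tie):
08:00 start R1 → 1
08:45 start R2 → 2
09:15 end R1 → 1
09:15 start R6 → 2
09:45 end R2 → 1
10:45 end R6 → 0
12:30 start R4 → 1
13:00 start R3 → 2
13:30 end R4 → 1
15:15 end R3 → 0
15:30 start R5 → 1
16:45 end R5 → 0
Peak is 2, at 08:45 (R1, R2).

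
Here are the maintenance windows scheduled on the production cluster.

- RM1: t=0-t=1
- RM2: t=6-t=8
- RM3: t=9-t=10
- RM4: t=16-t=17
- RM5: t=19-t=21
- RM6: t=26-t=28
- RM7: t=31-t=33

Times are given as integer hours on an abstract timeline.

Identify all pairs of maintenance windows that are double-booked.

no overlapping pairs

Sorted by start: RM1, RM2, RM3, RM4, RM5, RM6, RM7.
RM2 starts after RM1 ends — done with RM1.
RM3 starts after RM2 ends — done with RM2.
RM4 starts after RM3 ends — done with RM3.
RM5 starts after RM4 ends — done with RM4.
RM6 starts after RM5 ends — done with RM5.
RM7 starts after RM6 ends.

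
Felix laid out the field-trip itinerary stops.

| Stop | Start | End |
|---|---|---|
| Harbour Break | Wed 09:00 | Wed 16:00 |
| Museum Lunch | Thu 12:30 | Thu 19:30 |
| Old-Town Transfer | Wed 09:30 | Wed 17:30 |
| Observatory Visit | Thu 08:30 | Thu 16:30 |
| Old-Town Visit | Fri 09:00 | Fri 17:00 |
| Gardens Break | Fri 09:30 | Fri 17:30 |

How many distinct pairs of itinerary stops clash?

3

Sorted by start: Harbour Break, Old-Town Transfer, Observatory Visit, Museum Lunch, Old-Town Visit, Gardens Break.
Old-Town Transfer starts before Harbour Break ends → Harbour Break and Old-Town Transfer overlap.
Observatory Visit starts after Harbour Break ends; Harbour Break is clear from here.
Observatory Visit starts after Old-Town Transfer ends; Old-Town Transfer is clear from here.
Museum Lunch starts before Observatory Visit ends → Observatory Visit and Museum Lunch overlap.
Old-Town Visit starts after Observatory Visit ends; Observatory Visit is clear from here.
Old-Town Visit starts after Museum Lunch ends; Museum Lunch is clear from here.
Gardens Break starts before Old-Town Visit ends → Old-Town Visit and Gardens Break overlap.
Overlapping pairs: Gardens Break & Old-Town Visit, Harbour Break & Old-Town Transfer, Museum Lunch & Observatory Visit — 3 in total.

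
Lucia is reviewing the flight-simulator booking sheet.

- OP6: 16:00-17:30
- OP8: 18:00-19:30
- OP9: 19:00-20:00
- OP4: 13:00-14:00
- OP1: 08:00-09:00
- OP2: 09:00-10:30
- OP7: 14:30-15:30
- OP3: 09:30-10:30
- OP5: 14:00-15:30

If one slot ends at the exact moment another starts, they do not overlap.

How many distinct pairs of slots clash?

Sorted by start: OP1, OP2, OP3, OP4, OP5, OP7, OP6, OP8, OP9.
OP2 starts exactly when OP1 ends (back-to-back, no overlap), so OP1 has no further overlaps.
OP3 starts before OP2 ends → OP2 and OP3 overlap.
OP4 starts after OP2 ends, so OP2 has no further overlaps.
OP4 starts after OP3 ends, so OP3 has no further overlaps.
OP5 starts exactly when OP4 ends (back-to-back, no overlap), so OP4 has no further overlaps.
OP7 starts before OP5 ends → OP5 and OP7 overlap.
OP6 starts after OP5 ends, so OP5 has no further overlaps.
OP6 starts after OP7 ends, so OP7 has no further overlaps.
OP8 starts after OP6 ends, so OP6 has no further overlaps.
OP9 starts before OP8 ends → OP8 and OP9 overlap.
Overlapping pairs: OP2 & OP3, OP5 & OP7, OP8 & OP9 — 3 in total.

3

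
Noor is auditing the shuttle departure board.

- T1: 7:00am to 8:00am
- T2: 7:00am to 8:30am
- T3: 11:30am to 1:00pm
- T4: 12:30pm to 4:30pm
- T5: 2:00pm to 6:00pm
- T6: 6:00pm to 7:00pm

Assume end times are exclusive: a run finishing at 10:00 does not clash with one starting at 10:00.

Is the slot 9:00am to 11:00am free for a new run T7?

Yes — the slot is free

T1: ends 8:00am at or before T7 starts 9:00am → clear.
T2: ends 8:30am at or before T7 starts 9:00am → clear.
T3: starts 11:30am at or after T7 ends 11:00am → clear.
T4: starts 12:30pm at or after T7 ends 11:00am → clear.
T5: starts 2:00pm at or after T7 ends 11:00am → clear.
T6: starts 6:00pm at or after T7 ends 11:00am → clear.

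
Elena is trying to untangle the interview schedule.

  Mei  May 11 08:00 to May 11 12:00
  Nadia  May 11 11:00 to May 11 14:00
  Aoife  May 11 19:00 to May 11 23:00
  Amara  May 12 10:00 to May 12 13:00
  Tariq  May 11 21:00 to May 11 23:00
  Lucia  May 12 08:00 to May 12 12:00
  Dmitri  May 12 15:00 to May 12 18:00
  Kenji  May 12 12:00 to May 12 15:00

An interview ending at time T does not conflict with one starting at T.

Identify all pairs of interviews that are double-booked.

Two intervals overlap when each starts before the other ends.
Sorted by start: Mei, Nadia, Aoife, Tariq, Lucia, Amara, Kenji, Dmitri.
Nadia starts before Mei ends → Mei and Nadia overlap.
Aoife starts after Mei ends; Mei is clear from here.
Aoife starts after Nadia ends; Nadia is clear from here.
Tariq starts before Aoife ends → Aoife and Tariq overlap.
Lucia starts after Aoife ends; Aoife is clear from here.
Lucia starts after Tariq ends; Tariq is clear from here.
Amara starts before Lucia ends → Lucia and Amara overlap.
Kenji starts exactly when Lucia ends (back-to-back, no overlap); Lucia is clear from here.
Kenji starts before Amara ends → Amara and Kenji overlap.
Dmitri starts after Amara ends.
Dmitri starts exactly when Kenji ends (back-to-back, no overlap).

Amara & Kenji, Amara & Lucia, Aoife & Tariq, Mei & Nadia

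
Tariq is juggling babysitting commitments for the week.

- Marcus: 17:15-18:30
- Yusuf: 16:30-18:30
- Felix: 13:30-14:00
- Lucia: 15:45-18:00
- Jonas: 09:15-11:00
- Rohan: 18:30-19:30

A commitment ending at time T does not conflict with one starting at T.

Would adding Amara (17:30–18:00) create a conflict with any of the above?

Jonas: ends 11:00 at or before Amara starts 17:30 → clear.
Felix: ends 14:00 at or before Amara starts 17:30 → clear.
Lucia: starts 15:45 before Amara ends 18:00, and ends 18:00 after Amara starts 17:30 → overlap.
Yusuf: starts 16:30 before Amara ends 18:00, and ends 18:30 after Amara starts 17:30 → overlap.
Marcus: starts 17:15 before Amara ends 18:00, and ends 18:30 after Amara starts 17:30 → overlap.
Rohan: starts 18:30 at or after Amara ends 18:00 → clear.
Amara overlaps Lucia, Marcus, Yusuf.

Yes — it overlaps Lucia, Marcus, Yusuf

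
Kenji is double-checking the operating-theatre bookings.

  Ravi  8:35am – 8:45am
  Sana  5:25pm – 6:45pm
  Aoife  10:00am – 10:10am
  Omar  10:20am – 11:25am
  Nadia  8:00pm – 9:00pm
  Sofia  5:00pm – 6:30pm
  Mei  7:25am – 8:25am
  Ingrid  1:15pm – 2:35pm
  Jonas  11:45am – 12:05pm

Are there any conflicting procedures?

Sorted by start: Mei, Ravi, Aoife, Omar, Jonas, Ingrid, Sofia, Sana, Nadia.
Ravi starts after Mei ends; Mei is clear from here.
Aoife starts after Ravi ends; Ravi is clear from here.
Omar starts after Aoife ends; Aoife is clear from here.
Jonas starts after Omar ends; Omar is clear from here.
Ingrid starts after Jonas ends; Jonas is clear from here.
Sofia starts after Ingrid ends; Ingrid is clear from here.
Sana starts before Sofia ends → Sofia and Sana overlap.
That's a conflict, so the schedule is not conflict-free.

Yes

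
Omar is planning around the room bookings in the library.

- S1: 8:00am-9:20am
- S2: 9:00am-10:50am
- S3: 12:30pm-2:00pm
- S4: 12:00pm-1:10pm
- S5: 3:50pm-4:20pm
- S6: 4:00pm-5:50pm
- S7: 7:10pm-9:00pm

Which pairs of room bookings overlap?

S1 & S2, S3 & S4, S5 & S6

Sorted by start: S1, S2, S4, S3, S5, S6, S7.
S2 starts before S1 ends → S1 and S2 overlap.
S4 starts after S1 ends; S1 is clear from here.
S4 starts after S2 ends; S2 is clear from here.
S3 starts before S4 ends → S4 and S3 overlap.
S5 starts after S4 ends; S4 is clear from here.
S5 starts after S3 ends; S3 is clear from here.
S6 starts before S5 ends → S5 and S6 overlap.
S7 starts after S5 ends.
S7 starts after S6 ends.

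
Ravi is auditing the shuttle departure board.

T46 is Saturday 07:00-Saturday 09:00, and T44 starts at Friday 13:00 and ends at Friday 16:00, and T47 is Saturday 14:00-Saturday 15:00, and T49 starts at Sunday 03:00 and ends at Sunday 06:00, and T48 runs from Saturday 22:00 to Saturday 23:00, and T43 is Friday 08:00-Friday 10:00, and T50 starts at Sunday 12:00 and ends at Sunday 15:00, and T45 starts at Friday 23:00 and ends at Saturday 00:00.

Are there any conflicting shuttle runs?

No

Sorted by start: T43, T44, T45, T46, T47, T48, T49, T50.
T44 starts after T43 ends, so nothing later overlaps T43 either.
T45 starts after T44 ends, so nothing later overlaps T44 either.
T46 starts after T45 ends, so nothing later overlaps T45 either.
T47 starts after T46 ends, so nothing later overlaps T46 either.
T48 starts after T47 ends, so nothing later overlaps T47 either.
T49 starts after T48 ends, so nothing later overlaps T48 either.
T50 starts after T49 ends.
Every pair is clear; the schedule has no overlaps.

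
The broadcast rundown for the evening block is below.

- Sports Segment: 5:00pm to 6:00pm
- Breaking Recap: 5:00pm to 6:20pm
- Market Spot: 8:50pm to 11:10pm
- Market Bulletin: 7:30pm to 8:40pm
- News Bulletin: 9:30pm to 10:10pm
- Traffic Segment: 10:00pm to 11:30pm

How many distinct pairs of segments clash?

4

Two intervals overlap when each starts before the other ends.
Sorted by start: Sports Segment, Breaking Recap, Market Bulletin, Market Spot, News Bulletin, Traffic Segment.
Breaking Recap starts before Sports Segment ends → Sports Segment and Breaking Recap overlap.
Market Bulletin starts after Sports Segment ends; Sports Segment is clear from here.
Market Bulletin starts after Breaking Recap ends; Breaking Recap is clear from here.
Market Spot starts after Market Bulletin ends; Market Bulletin is clear from here.
News Bulletin starts before Market Spot ends → Market Spot and News Bulletin overlap.
Traffic Segment starts before Market Spot ends → Market Spot and Traffic Segment overlap.
Traffic Segment starts before News Bulletin ends → News Bulletin and Traffic Segment overlap.
Overlapping pairs: Breaking Recap & Sports Segment, Market Spot & News Bulletin, Market Spot & Traffic Segment, News Bulletin & Traffic Segment — 4 in total.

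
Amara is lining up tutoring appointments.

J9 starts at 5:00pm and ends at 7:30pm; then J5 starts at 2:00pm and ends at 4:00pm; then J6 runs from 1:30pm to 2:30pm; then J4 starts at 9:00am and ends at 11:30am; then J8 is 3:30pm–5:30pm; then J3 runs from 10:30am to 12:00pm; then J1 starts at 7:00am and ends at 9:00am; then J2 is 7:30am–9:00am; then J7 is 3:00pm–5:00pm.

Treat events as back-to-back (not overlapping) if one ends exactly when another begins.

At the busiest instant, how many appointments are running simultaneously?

Sweep the timeline, counting +1 at each start and −1 at each end (ends before starts at a tie):
7:00am start J1 → 1
7:30am start J2 → 2
9:00am end J1 → 1
9:00am end J2 → 0
9:00am start J4 → 1
10:30am start J3 → 2
11:30am end J4 → 1
12:00pm end J3 → 0
1:30pm start J6 → 1
2:00pm start J5 → 2
2:30pm end J6 → 1
3:00pm start J7 → 2
3:30pm start J8 → 3
4:00pm end J5 → 2
5:00pm end J7 → 1
5:00pm start J9 → 2
5:30pm end J8 → 1
7:30pm end J9 → 0
Peak is 3, at 3:30pm (J5, J7, J8).

3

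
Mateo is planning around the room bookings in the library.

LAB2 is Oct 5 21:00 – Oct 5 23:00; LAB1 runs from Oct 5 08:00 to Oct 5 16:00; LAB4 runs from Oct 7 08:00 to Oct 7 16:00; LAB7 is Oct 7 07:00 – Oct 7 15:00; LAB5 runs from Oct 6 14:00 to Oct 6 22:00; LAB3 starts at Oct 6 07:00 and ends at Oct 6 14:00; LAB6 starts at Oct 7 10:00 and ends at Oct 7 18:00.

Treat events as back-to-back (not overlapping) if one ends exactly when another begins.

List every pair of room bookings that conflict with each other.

LAB4 & LAB6, LAB4 & LAB7, LAB6 & LAB7

Two intervals overlap when each starts before the other ends.
Sorted by start: LAB1, LAB2, LAB3, LAB5, LAB7, LAB4, LAB6.
LAB2 starts after LAB1 ends, so nothing later overlaps LAB1 either.
LAB3 starts after LAB2 ends, so nothing later overlaps LAB2 either.
LAB5 starts exactly when LAB3 ends (back-to-back, no overlap), so nothing later overlaps LAB3 either.
LAB7 starts after LAB5 ends, so nothing later overlaps LAB5 either.
LAB4 starts before LAB7 ends → LAB7 and LAB4 overlap.
LAB6 starts before LAB7 ends → LAB7 and LAB6 overlap.
LAB6 starts before LAB4 ends → LAB4 and LAB6 overlap.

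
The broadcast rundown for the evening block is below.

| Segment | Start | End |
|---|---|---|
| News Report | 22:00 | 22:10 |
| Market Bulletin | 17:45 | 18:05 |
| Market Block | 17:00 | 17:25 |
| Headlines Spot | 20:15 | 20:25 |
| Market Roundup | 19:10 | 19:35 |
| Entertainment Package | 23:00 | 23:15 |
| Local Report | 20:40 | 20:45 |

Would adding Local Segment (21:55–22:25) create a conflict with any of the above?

Yes — it overlaps News Report

Market Block: ends 17:25 at or before Local Segment starts 21:55 → clear.
Market Bulletin: ends 18:05 at or before Local Segment starts 21:55 → clear.
Market Roundup: ends 19:35 at or before Local Segment starts 21:55 → clear.
Headlines Spot: ends 20:25 at or before Local Segment starts 21:55 → clear.
Local Report: ends 20:45 at or before Local Segment starts 21:55 → clear.
News Report: starts 22:00 before Local Segment ends 22:25, and ends 22:10 after Local Segment starts 21:55 → overlap.
Entertainment Package: starts 23:00 at or after Local Segment ends 22:25 → clear.
Local Segment overlaps News Report.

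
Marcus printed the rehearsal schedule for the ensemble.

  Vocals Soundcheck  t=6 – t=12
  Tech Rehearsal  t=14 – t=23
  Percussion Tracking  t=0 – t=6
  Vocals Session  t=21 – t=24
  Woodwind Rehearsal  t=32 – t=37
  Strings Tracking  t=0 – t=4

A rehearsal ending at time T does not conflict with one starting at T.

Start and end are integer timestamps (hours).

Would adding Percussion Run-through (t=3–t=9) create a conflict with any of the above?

Percussion Tracking: starts t=0 before Percussion Run-through ends t=9, and ends t=6 after Percussion Run-through starts t=3 → overlap.
Strings Tracking: starts t=0 before Percussion Run-through ends t=9, and ends t=4 after Percussion Run-through starts t=3 → overlap.
Vocals Soundcheck: starts t=6 before Percussion Run-through ends t=9, and ends t=12 after Percussion Run-through starts t=3 → overlap.
Tech Rehearsal: starts t=14 at or after Percussion Run-through ends t=9 → clear.
Vocals Session: starts t=21 at or after Percussion Run-through ends t=9 → clear.
Woodwind Rehearsal: starts t=32 at or after Percussion Run-through ends t=9 → clear.
Percussion Run-through overlaps Percussion Tracking, Strings Tracking, Vocals Soundcheck.

Yes — it overlaps Percussion Tracking, Strings Tracking, Vocals Soundcheck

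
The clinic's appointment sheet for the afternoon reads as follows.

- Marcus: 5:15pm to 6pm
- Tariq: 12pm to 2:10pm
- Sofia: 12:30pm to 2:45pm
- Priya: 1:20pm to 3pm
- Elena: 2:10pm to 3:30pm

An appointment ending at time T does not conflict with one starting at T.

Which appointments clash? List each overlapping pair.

Elena & Priya, Elena & Sofia, Priya & Sofia, Priya & Tariq, Sofia & Tariq

Check each pair: they overlap iff neither finishes before the other starts.
Sorted by start: Tariq, Sofia, Priya, Elena, Marcus.
Sofia starts before Tariq ends → Tariq and Sofia overlap.
Priya starts before Tariq ends → Tariq and Priya overlap.
Elena starts exactly when Tariq ends (back-to-back, no overlap), so nothing later overlaps Tariq either.
Priya starts before Sofia ends → Sofia and Priya overlap.
Elena starts before Sofia ends → Sofia and Elena overlap.
Marcus starts after Sofia ends.
Elena starts before Priya ends → Priya and Elena overlap.
Marcus starts after Priya ends.
Marcus starts after Elena ends.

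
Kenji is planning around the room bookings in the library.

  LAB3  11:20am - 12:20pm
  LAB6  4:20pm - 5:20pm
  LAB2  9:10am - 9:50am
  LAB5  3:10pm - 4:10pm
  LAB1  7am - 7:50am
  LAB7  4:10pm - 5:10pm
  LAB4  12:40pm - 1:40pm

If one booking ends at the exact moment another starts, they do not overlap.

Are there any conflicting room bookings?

Yes

Check each pair: they overlap iff neither finishes before the other starts.
Sorted by start: LAB1, LAB2, LAB3, LAB4, LAB5, LAB7, LAB6.
LAB2 starts after LAB1 ends; LAB1 is clear from here.
LAB3 starts after LAB2 ends; LAB2 is clear from here.
LAB4 starts after LAB3 ends; LAB3 is clear from here.
LAB5 starts after LAB4 ends; LAB4 is clear from here.
LAB7 starts exactly when LAB5 ends (back-to-back, no overlap); LAB5 is clear from here.
LAB6 starts before LAB7 ends → LAB7 and LAB6 overlap.
That's a conflict, so the schedule is not conflict-free.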